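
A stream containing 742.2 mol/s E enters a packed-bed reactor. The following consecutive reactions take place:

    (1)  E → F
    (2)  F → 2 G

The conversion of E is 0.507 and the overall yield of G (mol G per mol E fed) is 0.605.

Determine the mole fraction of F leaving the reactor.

0.157

Conversion of E: E consumed = 1ξ₁ = 0.507 × 742.2 → ξ₁ = 376.3 mol/s.
Yield of G: 2ξ₂ / 742.2 = 0.605 → ξ₂ = 224.5 mol/s.
Outlet amounts (n = n₀ + Σ ν·ξ):
  E: 742.2 − 1(376.3) = 365.9
  F: 0 + 1(376.3) − 1(224.5) = 151.8
  G: 0 + 2(224.5) = 449
Total out = 966.7 mol/s; y_F = 151.8 / 966.7 = 0.157.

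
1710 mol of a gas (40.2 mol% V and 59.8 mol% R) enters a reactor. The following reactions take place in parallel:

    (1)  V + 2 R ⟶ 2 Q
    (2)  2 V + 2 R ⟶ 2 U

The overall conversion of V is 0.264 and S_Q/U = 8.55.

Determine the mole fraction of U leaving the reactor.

0.0225

Conversion of V: V consumed = 0.264 × 687.4 = 181.5 mol = 1ξ₁ + 2ξ₂.
Selectivity: 2ξ₁ / (2ξ₂) = 8.55 → ξ₁ = 8.55 ξ₂.
Substitute: (1·8.55 + 2) ξ₂ = 181.5 → ξ₂ = 17.2 mol, ξ₁ = 147.1 mol.
Outlet amounts (n = n₀ + Σ ν·ξ):
  V: 687.4 − 1(147.1) − 2(17.2) = 505.9
  R: 1023 − 2(147.1) − 2(17.2) = 694
  Q: 0 + 2(147.1) = 294.2
  U: 0 + 2(17.2) = 34.4
Total out = 1529 mol; y_U = 34.4 / 1529 = 0.02251.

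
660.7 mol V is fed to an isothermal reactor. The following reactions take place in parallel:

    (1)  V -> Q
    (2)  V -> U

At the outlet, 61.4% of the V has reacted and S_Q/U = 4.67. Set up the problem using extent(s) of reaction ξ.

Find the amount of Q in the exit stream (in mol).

Conversion of V: V consumed = 0.614 × 660.7 = 405.7 mol = 1ξ₁ + 1ξ₂.
Selectivity: 1ξ₁ / (1ξ₂) = 4.67 → ξ₁ = 4.67 ξ₂.
Substitute: (1·4.67 + 1) ξ₂ = 405.7 → ξ₂ = 71.55 mol, ξ₁ = 334.1 mol.
Outlet amounts (n = n₀ + Σ ν·ξ):
  V: 660.7 − 1(334.1) − 1(71.55) = 255
  Q: 0 + 1(334.1) = 334.1
  U: 0 + 1(71.55) = 71.55

334 mol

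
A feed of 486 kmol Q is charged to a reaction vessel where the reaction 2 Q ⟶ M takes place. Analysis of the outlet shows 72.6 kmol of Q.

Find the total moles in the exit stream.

279 kmol

For Q: n = n₀ − 2ξ → 72.6 = 486 − 2ξ, giving ξ = 206.7 kmol.
Outlet amounts (n = n₀ + ν ξ):
  Q: 486 − 2(206.7) = 72.6
  M: 0 + 1(206.7) = 206.7
Total out = 72.6 + 206.7 = 279.3 kmol.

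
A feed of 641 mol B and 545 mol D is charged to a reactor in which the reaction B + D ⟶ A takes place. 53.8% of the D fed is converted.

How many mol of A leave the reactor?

293 mol

D reacted = 0.538 × 545 = 293.2 mol; ν_D = −1, so ξ = 293.2/1 = 293.2 mol.
Outlet amounts (n = n₀ + ν ξ):
  B: 641 − 1(293.2) = 347.8
  D: 545 − 1(293.2) = 251.8
  A: 0 + 1(293.2) = 293.2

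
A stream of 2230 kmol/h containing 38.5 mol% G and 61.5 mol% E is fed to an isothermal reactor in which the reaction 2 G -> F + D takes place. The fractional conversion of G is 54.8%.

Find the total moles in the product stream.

G reacted = 0.548 × 858.5 = 470.5 kmol/h; ν_G = −2, so ξ = 470.5/2 = 235.2 kmol/h.
Outlet amounts (n = n₀ + ν ξ):
  G: 858.5 − 2(235.2) = 388.1
  F: 0 + 1(235.2) = 235.2
  D: 0 + 1(235.2) = 235.2
  E: 1371 (inert)
Total out = 388.1 + 235.2 + 235.2 + 1371 = 2230 kmol/h.

2230 kmol/h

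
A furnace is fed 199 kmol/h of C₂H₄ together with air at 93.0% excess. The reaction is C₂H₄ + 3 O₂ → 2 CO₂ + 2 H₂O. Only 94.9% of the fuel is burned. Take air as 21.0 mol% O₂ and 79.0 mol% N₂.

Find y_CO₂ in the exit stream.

0.0664

Stoichiometric O₂ = 3 × 199 = 597 kmol/h; O₂ fed = 597 × 1.930 = 1152 kmol/h.
N₂ fed = 1152 × 79/21 = 4335 kmol/h.
Fuel reacted = 0.949 × 199 → ξ = 188.9 kmol/h.
Outlet (n = n₀ + ν ξ):
  C₂H₄: 199 − 1(188.9) = 10.15
  O₂: 1152 − 3(188.9) = 585.7
  N₂: 4335 (inert)
  CO₂: 0 + 2(188.9) = 377.7
  H₂O: 0 + 2(188.9) = 377.7
Total out = 5686 kmol/h; y_CO₂ = 377.7 / 5686 = 0.06643.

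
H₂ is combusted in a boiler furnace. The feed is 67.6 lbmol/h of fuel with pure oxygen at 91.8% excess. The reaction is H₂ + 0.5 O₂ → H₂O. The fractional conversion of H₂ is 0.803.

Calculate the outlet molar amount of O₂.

37.7 lbmol/h

Stoichiometric O₂ = 0.5 × 67.6 = 33.8 lbmol/h; O₂ fed = 33.8 × 1.918 = 64.83 lbmol/h.
Fuel reacted = 0.803 × 67.6 → ξ = 54.28 lbmol/h.
Outlet (n = n₀ + ν ξ):
  H₂: 67.6 − 1(54.28) = 13.32
  O₂: 64.83 − 0.5(54.28) = 37.69
  H₂O: 0 + 1(54.28) = 54.28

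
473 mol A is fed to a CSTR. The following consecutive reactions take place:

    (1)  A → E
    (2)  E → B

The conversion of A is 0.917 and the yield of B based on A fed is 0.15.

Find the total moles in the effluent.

Conversion of A: A consumed = 1ξ₁ = 0.917 × 473 → ξ₁ = 433.7 mol.
Yield of B: 1ξ₂ / 473 = 0.15 → ξ₂ = 70.95 mol.
Outlet amounts (n = n₀ + Σ ν·ξ):
  A: 473 − 1(433.7) = 39.26
  E: 0 + 1(433.7) − 1(70.95) = 362.8
  B: 0 + 1(70.95) = 70.95
Total out = 39.26 + 362.8 + 70.95 = 473 mol.

473 mol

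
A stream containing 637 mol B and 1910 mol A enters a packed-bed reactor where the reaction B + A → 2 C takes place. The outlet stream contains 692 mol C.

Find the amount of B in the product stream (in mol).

291 mol

For C: n = n₀ + 2ξ → 692 = 0 + 2ξ, giving ξ = 346 mol.
Outlet amounts (n = n₀ + ν ξ):
  B: 637 − 1(346) = 291
  A: 1910 − 1(346) = 1564
  C: 0 + 2(346) = 692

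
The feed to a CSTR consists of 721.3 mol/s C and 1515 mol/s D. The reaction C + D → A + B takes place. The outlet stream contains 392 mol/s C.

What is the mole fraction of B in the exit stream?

For C: n = n₀ − 1ξ → 392 = 721.3 − 1ξ, giving ξ = 329.3 mol/s.
Outlet amounts (n = n₀ + ν ξ):
  C: 721.3 − 1(329.3) = 392
  D: 1515 − 1(329.3) = 1186
  A: 0 + 1(329.3) = 329.3
  B: 0 + 1(329.3) = 329.3
Total out = 2236 mol/s; y_B = 329.3 / 2236 = 0.1473.

0.147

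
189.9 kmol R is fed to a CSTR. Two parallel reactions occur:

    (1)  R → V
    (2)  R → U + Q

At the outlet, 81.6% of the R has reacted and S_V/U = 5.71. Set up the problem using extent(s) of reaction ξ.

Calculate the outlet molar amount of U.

Conversion of R: R consumed = 0.816 × 189.9 = 155 kmol = 1ξ₁ + 1ξ₂.
Selectivity: 1ξ₁ / (1ξ₂) = 5.71 → ξ₁ = 5.71 ξ₂.
Substitute: (1·5.71 + 1) ξ₂ = 155 → ξ₂ = 23.09 kmol, ξ₁ = 131.9 kmol.
Outlet amounts (n = n₀ + Σ ν·ξ):
  R: 189.9 − 1(131.9) − 1(23.09) = 34.94
  V: 0 + 1(131.9) = 131.9
  U: 0 + 1(23.09) = 23.09
  Q: 0 + 1(23.09) = 23.09

23.1 kmol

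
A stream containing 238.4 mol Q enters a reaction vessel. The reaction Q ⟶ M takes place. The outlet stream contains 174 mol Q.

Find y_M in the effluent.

0.27

For Q: n = n₀ − 1ξ → 174 = 238.4 − 1ξ, giving ξ = 64.4 mol.
Outlet amounts (n = n₀ + ν ξ):
  Q: 238.4 − 1(64.4) = 174
  M: 0 + 1(64.4) = 64.4
Total out = 238.4 mol; y_M = 64.4 / 238.4 = 0.2701.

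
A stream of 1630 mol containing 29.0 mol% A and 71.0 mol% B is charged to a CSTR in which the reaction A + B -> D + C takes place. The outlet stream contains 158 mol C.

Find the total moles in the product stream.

1630 mol

For C: n = n₀ + 1ξ → 158 = 0 + 1ξ, giving ξ = 158 mol.
Outlet amounts (n = n₀ + ν ξ):
  A: 472.7 − 1(158) = 314.7
  B: 1157 − 1(158) = 999.3
  D: 0 + 1(158) = 158
  C: 0 + 1(158) = 158
Total out = 314.7 + 999.3 + 158 + 158 = 1630 mol.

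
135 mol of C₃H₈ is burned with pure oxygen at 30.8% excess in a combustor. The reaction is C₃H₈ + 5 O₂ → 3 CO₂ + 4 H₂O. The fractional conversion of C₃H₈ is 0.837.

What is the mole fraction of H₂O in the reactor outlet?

0.4

Stoichiometric O₂ = 5 × 135 = 675 mol; O₂ fed = 675 × 1.308 = 882.9 mol.
Fuel reacted = 0.837 × 135 → ξ = 113 mol.
Outlet (n = n₀ + ν ξ):
  C₃H₈: 135 − 1(113) = 22.01
  O₂: 882.9 − 5(113) = 317.9
  CO₂: 0 + 3(113) = 339
  H₂O: 0 + 4(113) = 452
Total out = 1131 mol; y_H₂O = 452 / 1131 = 0.3997.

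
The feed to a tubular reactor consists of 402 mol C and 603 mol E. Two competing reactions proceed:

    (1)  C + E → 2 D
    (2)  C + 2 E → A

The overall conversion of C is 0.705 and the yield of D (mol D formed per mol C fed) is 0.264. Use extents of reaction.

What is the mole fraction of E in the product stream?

0.164

Yield of D: 2ξ₁ / 402 = 0.264 → ξ₁ = 53.06 mol.
Conversion of C: 1ξ₁ + 1ξ₂ = 0.705 × 402 = 283.4 → ξ₂ = 230.3 mol.
Outlet amounts (n = n₀ + Σ ν·ξ):
  C: 402 − 1(53.06) − 1(230.3) = 118.6
  E: 603 − 1(53.06) − 2(230.3) = 89.24
  D: 0 + 2(53.06) = 106.1
  A: 0 + 1(230.3) = 230.3
Total out = 544.3 mol; y_E = 89.24 / 544.3 = 0.164.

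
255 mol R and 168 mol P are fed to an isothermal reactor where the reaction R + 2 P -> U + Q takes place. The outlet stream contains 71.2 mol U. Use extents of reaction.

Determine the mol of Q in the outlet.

For U: n = n₀ + 1ξ → 71.2 = 0 + 1ξ, giving ξ = 71.2 mol.
Outlet amounts (n = n₀ + ν ξ):
  R: 255 − 1(71.2) = 183.8
  P: 168 − 2(71.2) = 25.6
  U: 0 + 1(71.2) = 71.2
  Q: 0 + 1(71.2) = 71.2

71.2 mol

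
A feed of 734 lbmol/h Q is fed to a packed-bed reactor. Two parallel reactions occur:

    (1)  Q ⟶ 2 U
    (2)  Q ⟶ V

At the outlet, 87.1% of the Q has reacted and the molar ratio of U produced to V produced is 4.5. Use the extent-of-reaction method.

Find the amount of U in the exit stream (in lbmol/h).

885 lbmol/h

Conversion of Q: Q consumed = 0.871 × 734 = 639.3 lbmol/h = 1ξ₁ + 1ξ₂.
Selectivity: 2ξ₁ / (1ξ₂) = 4.5 → ξ₁ = 2.25 ξ₂.
Substitute: (1·2.25 + 1) ξ₂ = 639.3 → ξ₂ = 196.7 lbmol/h, ξ₁ = 442.6 lbmol/h.
Outlet amounts (n = n₀ + Σ ν·ξ):
  Q: 734 − 1(442.6) − 1(196.7) = 94.69
  U: 0 + 2(442.6) = 885.2
  V: 0 + 1(196.7) = 196.7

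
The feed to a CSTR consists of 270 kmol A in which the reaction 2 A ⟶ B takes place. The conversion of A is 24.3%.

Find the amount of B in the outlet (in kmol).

32.8 kmol

A reacted = 0.243 × 270 = 65.61 kmol; ν_A = −2, so ξ = 65.61/2 = 32.8 kmol.
Outlet amounts (n = n₀ + ν ξ):
  A: 270 − 2(32.8) = 204.4
  B: 0 + 1(32.8) = 32.8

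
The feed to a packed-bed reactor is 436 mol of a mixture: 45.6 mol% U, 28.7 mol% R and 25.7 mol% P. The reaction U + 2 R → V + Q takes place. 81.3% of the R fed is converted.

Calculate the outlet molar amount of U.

R reacted = 0.813 × 125.1 = 101.7 mol; ν_R = −2, so ξ = 101.7/2 = 50.87 mol.
Outlet amounts (n = n₀ + ν ξ):
  U: 198.8 − 1(50.87) = 147.9
  R: 125.1 − 2(50.87) = 23.4
  V: 0 + 1(50.87) = 50.87
  Q: 0 + 1(50.87) = 50.87
  P: 112.1 (inert)

148 mol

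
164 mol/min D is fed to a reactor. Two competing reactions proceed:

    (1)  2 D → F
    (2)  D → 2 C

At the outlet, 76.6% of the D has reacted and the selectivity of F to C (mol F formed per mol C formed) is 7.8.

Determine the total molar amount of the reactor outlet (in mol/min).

Conversion of D: D consumed = 0.766 × 164 = 125.6 mol/min = 2ξ₁ + 1ξ₂.
Selectivity: 1ξ₁ / (2ξ₂) = 7.8 → ξ₁ = 15.6 ξ₂.
Substitute: (2·15.6 + 1) ξ₂ = 125.6 → ξ₂ = 3.901 mol/min, ξ₁ = 60.86 mol/min.
Outlet amounts (n = n₀ + Σ ν·ξ):
  D: 164 − 2(60.86) − 1(3.901) = 38.38
  F: 0 + 1(60.86) = 60.86
  C: 0 + 2(3.901) = 7.803
Total out = 38.38 + 60.86 + 7.803 = 107 mol/min.

107 mol/min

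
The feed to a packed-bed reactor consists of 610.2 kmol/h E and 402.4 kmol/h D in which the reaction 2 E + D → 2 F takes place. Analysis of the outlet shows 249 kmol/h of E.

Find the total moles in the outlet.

For E: n = n₀ − 2ξ → 249 = 610.2 − 2ξ, giving ξ = 180.6 kmol/h.
Outlet amounts (n = n₀ + ν ξ):
  E: 610.2 − 2(180.6) = 249
  D: 402.4 − 1(180.6) = 221.8
  F: 0 + 2(180.6) = 361.2
Total out = 249 + 221.8 + 361.2 = 832 kmol/h.

832 kmol/h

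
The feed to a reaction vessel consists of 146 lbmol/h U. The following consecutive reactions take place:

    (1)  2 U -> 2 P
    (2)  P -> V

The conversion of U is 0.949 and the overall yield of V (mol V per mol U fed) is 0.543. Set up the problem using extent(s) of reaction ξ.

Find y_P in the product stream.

Conversion of U: U consumed = 2ξ₁ = 0.949 × 146 → ξ₁ = 69.28 lbmol/h.
Yield of V: 1ξ₂ / 146 = 0.543 → ξ₂ = 79.28 lbmol/h.
Outlet amounts (n = n₀ + Σ ν·ξ):
  U: 146 − 2(69.28) = 7.446
  P: 0 + 2(69.28) − 1(79.28) = 59.28
  V: 0 + 1(79.28) = 79.28
Total out = 146 lbmol/h; y_P = 59.28 / 146 = 0.406.

0.406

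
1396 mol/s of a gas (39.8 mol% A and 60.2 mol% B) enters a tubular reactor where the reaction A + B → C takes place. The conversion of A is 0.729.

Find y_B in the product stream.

0.439

A reacted = 0.729 × 555.6 = 405 mol/s; ν_A = −1, so ξ = 405/1 = 405 mol/s.
Outlet amounts (n = n₀ + ν ξ):
  A: 555.6 − 1(405) = 150.6
  B: 840.4 − 1(405) = 435.4
  C: 0 + 1(405) = 405
Total out = 991 mol/s; y_B = 435.4 / 991 = 0.4393.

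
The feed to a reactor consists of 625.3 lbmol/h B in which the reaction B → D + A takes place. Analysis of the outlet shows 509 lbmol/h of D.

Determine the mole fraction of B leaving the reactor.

For D: n = n₀ + 1ξ → 509 = 0 + 1ξ, giving ξ = 509 lbmol/h.
Outlet amounts (n = n₀ + ν ξ):
  B: 625.3 − 1(509) = 116.3
  D: 0 + 1(509) = 509
  A: 0 + 1(509) = 509
Total out = 1134 lbmol/h; y_B = 116.3 / 1134 = 0.1025.

0.103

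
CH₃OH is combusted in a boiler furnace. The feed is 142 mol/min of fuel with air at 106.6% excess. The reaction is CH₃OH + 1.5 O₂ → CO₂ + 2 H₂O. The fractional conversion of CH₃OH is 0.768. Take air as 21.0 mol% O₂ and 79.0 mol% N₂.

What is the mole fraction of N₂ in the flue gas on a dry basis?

Stoichiometric O₂ = 1.5 × 142 = 213 mol/min; O₂ fed = 213 × 2.066 = 440.1 mol/min.
N₂ fed = 440.1 × 79/21 = 1655 mol/min.
Fuel reacted = 0.768 × 142 → ξ = 109.1 mol/min.
Outlet (n = n₀ + ν ξ):
  CH₃OH: 142 − 1(109.1) = 32.94
  O₂: 440.1 − 1.5(109.1) = 276.5
  N₂: 1655 (inert)
  CO₂: 0 + 1(109.1) = 109.1
  H₂O: 0 + 2(109.1) = 218.1
Dry total = 2074 mol/min; y_N₂ (dry) = 1655 / 2074 = 0.7982.

0.798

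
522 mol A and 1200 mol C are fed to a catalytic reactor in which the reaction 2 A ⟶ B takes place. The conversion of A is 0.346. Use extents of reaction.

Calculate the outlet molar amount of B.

A reacted = 0.346 × 522 = 180.6 mol; ν_A = −2, so ξ = 180.6/2 = 90.31 mol.
Outlet amounts (n = n₀ + ν ξ):
  A: 522 − 2(90.31) = 341.4
  B: 0 + 1(90.31) = 90.31
  C: 1200 (inert)

90.3 mol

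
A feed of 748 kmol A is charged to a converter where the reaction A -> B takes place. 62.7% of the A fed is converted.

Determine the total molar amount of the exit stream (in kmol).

A reacted = 0.627 × 748 = 469 kmol; ν_A = −1, so ξ = 469/1 = 469 kmol.
Outlet amounts (n = n₀ + ν ξ):
  A: 748 − 1(469) = 279
  B: 0 + 1(469) = 469
Total out = 279 + 469 = 748 kmol.

748 kmol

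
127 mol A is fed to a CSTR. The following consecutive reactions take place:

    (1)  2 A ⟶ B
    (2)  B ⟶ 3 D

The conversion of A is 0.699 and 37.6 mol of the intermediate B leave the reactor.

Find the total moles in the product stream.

96.2 mol

Conversion of A: A consumed = 2ξ₁ = 0.699 × 127 → ξ₁ = 44.39 mol.
B balance: n_B = 0 + 1ξ₁ − 1ξ₂ = 37.6 → ξ₂ = (1·44.39 − 37.6)/1 = 6.786 mol.
Outlet amounts (n = n₀ + Σ ν·ξ):
  A: 127 − 2(44.39) = 38.23
  B: 0 + 1(44.39) − 1(6.786) = 37.6
  D: 0 + 3(6.786) = 20.36
Total out = 38.23 + 37.6 + 20.36 = 96.19 mol.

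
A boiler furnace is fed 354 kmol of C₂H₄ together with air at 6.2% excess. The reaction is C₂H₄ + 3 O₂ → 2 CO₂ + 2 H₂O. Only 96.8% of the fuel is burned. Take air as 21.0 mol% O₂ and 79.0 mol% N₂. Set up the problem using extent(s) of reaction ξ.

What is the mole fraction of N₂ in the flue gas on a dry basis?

0.842

Stoichiometric O₂ = 3 × 354 = 1062 kmol; O₂ fed = 1062 × 1.062 = 1128 kmol.
N₂ fed = 1128 × 79/21 = 4243 kmol.
Fuel reacted = 0.968 × 354 → ξ = 342.7 kmol.
Outlet (n = n₀ + ν ξ):
  C₂H₄: 354 − 1(342.7) = 11.33
  O₂: 1128 − 3(342.7) = 99.83
  N₂: 4243 (inert)
  CO₂: 0 + 2(342.7) = 685.3
  H₂O: 0 + 2(342.7) = 685.3
Dry total = 5039 kmol; y_N₂ (dry) = 4243 / 5039 = 0.8419.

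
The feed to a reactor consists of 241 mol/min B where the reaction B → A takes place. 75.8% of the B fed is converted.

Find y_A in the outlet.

0.758

B reacted = 0.758 × 241 = 182.7 mol/min; ν_B = −1, so ξ = 182.7/1 = 182.7 mol/min.
Outlet amounts (n = n₀ + ν ξ):
  B: 241 − 1(182.7) = 58.32
  A: 0 + 1(182.7) = 182.7
Total out = 241 mol/min; y_A = 182.7 / 241 = 0.758.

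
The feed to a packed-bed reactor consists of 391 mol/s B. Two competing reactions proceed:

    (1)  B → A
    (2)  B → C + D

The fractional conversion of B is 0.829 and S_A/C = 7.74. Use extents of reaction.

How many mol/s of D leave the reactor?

37.1 mol/s

Conversion of B: B consumed = 0.829 × 391 = 324.1 mol/s = 1ξ₁ + 1ξ₂.
Selectivity: 1ξ₁ / (1ξ₂) = 7.74 → ξ₁ = 7.74 ξ₂.
Substitute: (1·7.74 + 1) ξ₂ = 324.1 → ξ₂ = 37.09 mol/s, ξ₁ = 287.1 mol/s.
Outlet amounts (n = n₀ + Σ ν·ξ):
  B: 391 − 1(287.1) − 1(37.09) = 66.86
  A: 0 + 1(287.1) = 287.1
  C: 0 + 1(37.09) = 37.09
  D: 0 + 1(37.09) = 37.09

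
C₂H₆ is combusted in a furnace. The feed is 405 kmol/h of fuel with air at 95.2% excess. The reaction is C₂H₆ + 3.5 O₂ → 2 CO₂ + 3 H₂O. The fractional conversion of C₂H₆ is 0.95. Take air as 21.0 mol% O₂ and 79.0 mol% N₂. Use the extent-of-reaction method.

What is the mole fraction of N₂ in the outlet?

0.756

Stoichiometric O₂ = 3.5 × 405 = 1418 kmol/h; O₂ fed = 1418 × 1.952 = 2767 kmol/h.
N₂ fed = 2767 × 79/21 = 10410 kmol/h.
Fuel reacted = 0.95 × 405 → ξ = 384.8 kmol/h.
Outlet (n = n₀ + ν ξ):
  C₂H₆: 405 − 1(384.8) = 20.25
  O₂: 2767 − 3.5(384.8) = 1420
  N₂: 10410 (inert)
  CO₂: 0 + 2(384.8) = 769.5
  H₂O: 0 + 3(384.8) = 1154
Total out = 13770 kmol/h; y_N₂ = 10410 / 13770 = 0.7557.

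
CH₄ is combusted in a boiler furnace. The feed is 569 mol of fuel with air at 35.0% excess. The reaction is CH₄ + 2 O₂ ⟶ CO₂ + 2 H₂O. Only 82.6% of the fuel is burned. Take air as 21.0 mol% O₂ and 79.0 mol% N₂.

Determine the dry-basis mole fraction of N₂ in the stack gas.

0.832

Stoichiometric O₂ = 2 × 569 = 1138 mol; O₂ fed = 1138 × 1.350 = 1536 mol.
N₂ fed = 1536 × 79/21 = 5779 mol.
Fuel reacted = 0.826 × 569 → ξ = 470 mol.
Outlet (n = n₀ + ν ξ):
  CH₄: 569 − 1(470) = 99.01
  O₂: 1536 − 2(470) = 596.3
  N₂: 5779 (inert)
  CO₂: 0 + 1(470) = 470
  H₂O: 0 + 2(470) = 940
Dry total = 6945 mol; y_N₂ (dry) = 5779 / 6945 = 0.8322.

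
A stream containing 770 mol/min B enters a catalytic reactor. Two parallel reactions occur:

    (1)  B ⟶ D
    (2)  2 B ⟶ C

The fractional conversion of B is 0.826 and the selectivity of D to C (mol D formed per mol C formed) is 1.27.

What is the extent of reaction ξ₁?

ξ₁ = 247 mol/min

Conversion of B: B consumed = 0.826 × 770 = 636 mol/min = 1ξ₁ + 2ξ₂.
Selectivity: 1ξ₁ / (1ξ₂) = 1.27 → ξ₁ = 1.27 ξ₂.
Substitute: (1·1.27 + 2) ξ₂ = 636 → ξ₂ = 194.5 mol/min, ξ₁ = 247 mol/min.
Outlet amounts (n = n₀ + Σ ν·ξ):
  B: 770 − 1(247) − 2(194.5) = 134
  D: 0 + 1(247) = 247
  C: 0 + 1(194.5) = 194.5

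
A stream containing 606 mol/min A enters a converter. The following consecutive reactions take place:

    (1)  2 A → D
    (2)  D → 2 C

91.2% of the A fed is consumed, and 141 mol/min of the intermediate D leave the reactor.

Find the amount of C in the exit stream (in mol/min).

271 mol/min

Conversion of A: A consumed = 2ξ₁ = 0.912 × 606 → ξ₁ = 276.3 mol/min.
D balance: n_D = 0 + 1ξ₁ − 1ξ₂ = 141 → ξ₂ = (1·276.3 − 141)/1 = 135.3 mol/min.
Outlet amounts (n = n₀ + Σ ν·ξ):
  A: 606 − 2(276.3) = 53.33
  D: 0 + 1(276.3) − 1(135.3) = 141
  C: 0 + 2(135.3) = 270.7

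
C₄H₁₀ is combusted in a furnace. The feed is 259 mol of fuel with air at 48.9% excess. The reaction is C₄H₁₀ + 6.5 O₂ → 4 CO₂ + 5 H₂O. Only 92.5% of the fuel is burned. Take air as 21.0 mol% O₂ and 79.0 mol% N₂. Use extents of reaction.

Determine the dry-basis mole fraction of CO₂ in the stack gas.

Stoichiometric O₂ = 6.5 × 259 = 1684 mol; O₂ fed = 1684 × 1.489 = 2507 mol.
N₂ fed = 2507 × 79/21 = 9430 mol.
Fuel reacted = 0.925 × 259 → ξ = 239.6 mol.
Outlet (n = n₀ + ν ξ):
  C₄H₁₀: 259 − 1(239.6) = 19.42
  O₂: 2507 − 6.5(239.6) = 949.5
  N₂: 9430 (inert)
  CO₂: 0 + 4(239.6) = 958.3
  H₂O: 0 + 5(239.6) = 1198
Dry total = 11360 mol; y_CO₂ (dry) = 958.3 / 11360 = 0.08438.

0.0844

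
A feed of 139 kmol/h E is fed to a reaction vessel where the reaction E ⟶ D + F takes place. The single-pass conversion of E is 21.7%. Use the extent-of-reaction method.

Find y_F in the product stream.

E reacted = 0.217 × 139 = 30.16 kmol/h; ν_E = −1, so ξ = 30.16/1 = 30.16 kmol/h.
Outlet amounts (n = n₀ + ν ξ):
  E: 139 − 1(30.16) = 108.8
  D: 0 + 1(30.16) = 30.16
  F: 0 + 1(30.16) = 30.16
Total out = 169.2 kmol/h; y_F = 30.16 / 169.2 = 0.1783.

0.178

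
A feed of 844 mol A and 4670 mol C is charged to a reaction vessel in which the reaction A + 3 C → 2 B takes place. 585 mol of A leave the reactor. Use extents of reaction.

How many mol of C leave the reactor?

3890 mol

For A: n = n₀ − 1ξ → 585 = 844 − 1ξ, giving ξ = 259 mol.
Outlet amounts (n = n₀ + ν ξ):
  A: 844 − 1(259) = 585
  C: 4670 − 3(259) = 3893
  B: 0 + 2(259) = 518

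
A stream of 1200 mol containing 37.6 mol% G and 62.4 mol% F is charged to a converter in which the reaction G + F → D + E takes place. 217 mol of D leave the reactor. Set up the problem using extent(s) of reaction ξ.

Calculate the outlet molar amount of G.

For D: n = n₀ + 1ξ → 217 = 0 + 1ξ, giving ξ = 217 mol.
Outlet amounts (n = n₀ + ν ξ):
  G: 451.2 − 1(217) = 234.2
  F: 748.8 − 1(217) = 531.8
  D: 0 + 1(217) = 217
  E: 0 + 1(217) = 217

234 mol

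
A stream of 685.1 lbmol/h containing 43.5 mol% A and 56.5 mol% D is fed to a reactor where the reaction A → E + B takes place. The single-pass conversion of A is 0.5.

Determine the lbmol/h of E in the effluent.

149 lbmol/h

A reacted = 0.5 × 298 = 149 lbmol/h; ν_A = −1, so ξ = 149/1 = 149 lbmol/h.
Outlet amounts (n = n₀ + ν ξ):
  A: 298 − 1(149) = 149
  E: 0 + 1(149) = 149
  B: 0 + 1(149) = 149
  D: 387.1 (inert)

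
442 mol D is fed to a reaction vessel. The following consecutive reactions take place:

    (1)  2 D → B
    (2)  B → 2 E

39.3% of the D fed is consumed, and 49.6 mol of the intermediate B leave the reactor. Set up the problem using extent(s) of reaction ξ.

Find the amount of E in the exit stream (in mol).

Conversion of D: D consumed = 2ξ₁ = 0.393 × 442 → ξ₁ = 86.85 mol.
B balance: n_B = 0 + 1ξ₁ − 1ξ₂ = 49.6 → ξ₂ = (1·86.85 − 49.6)/1 = 37.25 mol.
Outlet amounts (n = n₀ + Σ ν·ξ):
  D: 442 − 2(86.85) = 268.3
  B: 0 + 1(86.85) − 1(37.25) = 49.6
  E: 0 + 2(37.25) = 74.51

74.5 mol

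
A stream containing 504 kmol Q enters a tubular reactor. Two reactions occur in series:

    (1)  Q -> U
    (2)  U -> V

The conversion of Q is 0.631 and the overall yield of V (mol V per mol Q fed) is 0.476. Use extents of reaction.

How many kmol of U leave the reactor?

Conversion of Q: Q consumed = 1ξ₁ = 0.631 × 504 → ξ₁ = 318 kmol.
Yield of V: 1ξ₂ / 504 = 0.476 → ξ₂ = 239.9 kmol.
Outlet amounts (n = n₀ + Σ ν·ξ):
  Q: 504 − 1(318) = 186
  U: 0 + 1(318) − 1(239.9) = 78.12
  V: 0 + 1(239.9) = 239.9

78.1 kmol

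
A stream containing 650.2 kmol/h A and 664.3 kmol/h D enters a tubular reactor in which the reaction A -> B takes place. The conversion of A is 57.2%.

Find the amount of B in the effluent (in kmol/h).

A reacted = 0.572 × 650.2 = 371.9 kmol/h; ν_A = −1, so ξ = 371.9/1 = 371.9 kmol/h.
Outlet amounts (n = n₀ + ν ξ):
  A: 650.2 − 1(371.9) = 278.3
  B: 0 + 1(371.9) = 371.9
  D: 664.3 (inert)

372 kmol/h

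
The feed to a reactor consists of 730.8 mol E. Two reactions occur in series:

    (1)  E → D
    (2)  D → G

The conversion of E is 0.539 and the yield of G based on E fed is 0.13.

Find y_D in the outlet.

0.409

Conversion of E: E consumed = 1ξ₁ = 0.539 × 730.8 → ξ₁ = 393.9 mol.
Yield of G: 1ξ₂ / 730.8 = 0.13 → ξ₂ = 95 mol.
Outlet amounts (n = n₀ + Σ ν·ξ):
  E: 730.8 − 1(393.9) = 336.9
  D: 0 + 1(393.9) − 1(95) = 298.9
  G: 0 + 1(95) = 95
Total out = 730.8 mol; y_D = 298.9 / 730.8 = 0.409.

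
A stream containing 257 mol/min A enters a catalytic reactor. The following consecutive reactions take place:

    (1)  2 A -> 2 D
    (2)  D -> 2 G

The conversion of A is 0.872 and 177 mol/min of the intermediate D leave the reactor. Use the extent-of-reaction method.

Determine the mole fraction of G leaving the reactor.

0.31

Conversion of A: A consumed = 2ξ₁ = 0.872 × 257 → ξ₁ = 112.1 mol/min.
D balance: n_D = 0 + 2ξ₁ − 1ξ₂ = 177 → ξ₂ = (2·112.1 − 177)/1 = 47.1 mol/min.
Outlet amounts (n = n₀ + Σ ν·ξ):
  A: 257 − 2(112.1) = 32.9
  D: 0 + 2(112.1) − 1(47.1) = 177
  G: 0 + 2(47.1) = 94.21
Total out = 304.1 mol/min; y_G = 94.21 / 304.1 = 0.3098.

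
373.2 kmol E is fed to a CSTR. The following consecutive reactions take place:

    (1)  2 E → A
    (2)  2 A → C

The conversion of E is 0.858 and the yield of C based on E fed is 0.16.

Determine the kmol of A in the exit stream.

Conversion of E: E consumed = 2ξ₁ = 0.858 × 373.2 → ξ₁ = 160.1 kmol.
Yield of C: 1ξ₂ / 373.2 = 0.16 → ξ₂ = 59.71 kmol.
Outlet amounts (n = n₀ + Σ ν·ξ):
  E: 373.2 − 2(160.1) = 52.99
  A: 0 + 1(160.1) − 2(59.71) = 40.68
  C: 0 + 1(59.71) = 59.71

40.7 kmol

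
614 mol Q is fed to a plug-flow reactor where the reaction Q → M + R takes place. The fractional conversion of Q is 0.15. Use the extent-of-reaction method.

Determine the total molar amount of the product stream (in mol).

706 mol

Q reacted = 0.15 × 614 = 92.1 mol; ν_Q = −1, so ξ = 92.1/1 = 92.1 mol.
Outlet amounts (n = n₀ + ν ξ):
  Q: 614 − 1(92.1) = 521.9
  M: 0 + 1(92.1) = 92.1
  R: 0 + 1(92.1) = 92.1
Total out = 521.9 + 92.1 + 92.1 = 706.1 mol.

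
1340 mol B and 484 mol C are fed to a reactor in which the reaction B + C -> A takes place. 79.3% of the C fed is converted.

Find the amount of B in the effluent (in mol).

956 mol

C reacted = 0.793 × 484 = 383.8 mol; ν_C = −1, so ξ = 383.8/1 = 383.8 mol.
Outlet amounts (n = n₀ + ν ξ):
  B: 1340 − 1(383.8) = 956.2
  C: 484 − 1(383.8) = 100.2
  A: 0 + 1(383.8) = 383.8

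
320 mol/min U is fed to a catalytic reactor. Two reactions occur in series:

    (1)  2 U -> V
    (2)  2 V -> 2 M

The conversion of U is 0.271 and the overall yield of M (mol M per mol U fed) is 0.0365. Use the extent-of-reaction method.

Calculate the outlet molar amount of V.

31.7 mol/min

Conversion of U: U consumed = 2ξ₁ = 0.271 × 320 → ξ₁ = 43.36 mol/min.
Yield of M: 2ξ₂ / 320 = 0.0365 → ξ₂ = 5.84 mol/min.
Outlet amounts (n = n₀ + Σ ν·ξ):
  U: 320 − 2(43.36) = 233.3
  V: 0 + 1(43.36) − 2(5.84) = 31.68
  M: 0 + 2(5.84) = 11.68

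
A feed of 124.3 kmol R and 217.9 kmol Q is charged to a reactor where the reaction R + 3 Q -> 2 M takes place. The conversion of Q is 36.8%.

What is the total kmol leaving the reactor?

289 kmol

Q reacted = 0.368 × 217.9 = 80.19 kmol; ν_Q = −3, so ξ = 80.19/3 = 26.73 kmol.
Outlet amounts (n = n₀ + ν ξ):
  R: 124.3 − 1(26.73) = 97.57
  Q: 217.9 − 3(26.73) = 137.7
  M: 0 + 2(26.73) = 53.46
Total out = 97.57 + 137.7 + 53.46 = 288.7 kmol.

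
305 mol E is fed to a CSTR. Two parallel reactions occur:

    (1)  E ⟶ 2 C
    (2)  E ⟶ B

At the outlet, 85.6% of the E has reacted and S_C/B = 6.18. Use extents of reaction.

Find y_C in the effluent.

Conversion of E: E consumed = 0.856 × 305 = 261.1 mol = 1ξ₁ + 1ξ₂.
Selectivity: 2ξ₁ / (1ξ₂) = 6.18 → ξ₁ = 3.09 ξ₂.
Substitute: (1·3.09 + 1) ξ₂ = 261.1 → ξ₂ = 63.83 mol, ξ₁ = 197.2 mol.
Outlet amounts (n = n₀ + Σ ν·ξ):
  E: 305 − 1(197.2) − 1(63.83) = 43.92
  C: 0 + 2(197.2) = 394.5
  B: 0 + 1(63.83) = 63.83
Total out = 502.2 mol; y_C = 394.5 / 502.2 = 0.7855.

0.785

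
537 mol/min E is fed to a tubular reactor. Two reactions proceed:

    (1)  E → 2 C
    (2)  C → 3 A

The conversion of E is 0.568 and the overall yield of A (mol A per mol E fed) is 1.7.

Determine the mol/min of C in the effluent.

Conversion of E: E consumed = 1ξ₁ = 0.568 × 537 → ξ₁ = 305 mol/min.
Yield of A: 3ξ₂ / 537 = 1.7 → ξ₂ = 304.3 mol/min.
Outlet amounts (n = n₀ + Σ ν·ξ):
  E: 537 − 1(305) = 232
  C: 0 + 2(305) − 1(304.3) = 305.7
  A: 0 + 3(304.3) = 912.9

306 mol/min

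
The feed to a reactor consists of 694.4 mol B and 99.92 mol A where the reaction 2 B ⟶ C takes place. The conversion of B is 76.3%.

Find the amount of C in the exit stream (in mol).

265 mol

B reacted = 0.763 × 694.4 = 529.8 mol; ν_B = −2, so ξ = 529.8/2 = 264.9 mol.
Outlet amounts (n = n₀ + ν ξ):
  B: 694.4 − 2(264.9) = 164.6
  C: 0 + 1(264.9) = 264.9
  A: 99.92 (inert)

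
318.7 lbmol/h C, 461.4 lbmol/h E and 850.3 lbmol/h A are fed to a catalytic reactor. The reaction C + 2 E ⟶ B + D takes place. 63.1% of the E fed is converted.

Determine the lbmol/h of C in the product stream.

E reacted = 0.631 × 461.4 = 291.1 lbmol/h; ν_E = −2, so ξ = 291.1/2 = 145.6 lbmol/h.
Outlet amounts (n = n₀ + ν ξ):
  C: 318.7 − 1(145.6) = 173.1
  E: 461.4 − 2(145.6) = 170.3
  B: 0 + 1(145.6) = 145.6
  D: 0 + 1(145.6) = 145.6
  A: 850.3 (inert)

173 lbmol/h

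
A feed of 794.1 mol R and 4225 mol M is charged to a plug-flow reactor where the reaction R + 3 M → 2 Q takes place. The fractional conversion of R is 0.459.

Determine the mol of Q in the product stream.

R reacted = 0.459 × 794.1 = 364.5 mol; ν_R = −1, so ξ = 364.5/1 = 364.5 mol.
Outlet amounts (n = n₀ + ν ξ):
  R: 794.1 − 1(364.5) = 429.6
  M: 4225 − 3(364.5) = 3132
  Q: 0 + 2(364.5) = 729

729 mol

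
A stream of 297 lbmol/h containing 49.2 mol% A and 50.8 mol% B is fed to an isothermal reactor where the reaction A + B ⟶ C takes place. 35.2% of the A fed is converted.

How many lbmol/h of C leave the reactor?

A reacted = 0.352 × 146.1 = 51.44 lbmol/h; ν_A = −1, so ξ = 51.44/1 = 51.44 lbmol/h.
Outlet amounts (n = n₀ + ν ξ):
  A: 146.1 − 1(51.44) = 94.69
  B: 150.9 − 1(51.44) = 99.44
  C: 0 + 1(51.44) = 51.44

51.4 lbmol/h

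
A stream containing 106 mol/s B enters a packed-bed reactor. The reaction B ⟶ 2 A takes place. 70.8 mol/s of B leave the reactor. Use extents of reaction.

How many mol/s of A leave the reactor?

For B: n = n₀ − 1ξ → 70.8 = 106 − 1ξ, giving ξ = 35.2 mol/s.
Outlet amounts (n = n₀ + ν ξ):
  B: 106 − 1(35.2) = 70.8
  A: 0 + 2(35.2) = 70.4

70.4 mol/s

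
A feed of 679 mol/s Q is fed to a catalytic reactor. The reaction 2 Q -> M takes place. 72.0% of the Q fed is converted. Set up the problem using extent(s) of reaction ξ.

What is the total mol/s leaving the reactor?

435 mol/s

Q reacted = 0.72 × 679 = 488.9 mol/s; ν_Q = −2, so ξ = 488.9/2 = 244.4 mol/s.
Outlet amounts (n = n₀ + ν ξ):
  Q: 679 − 2(244.4) = 190.1
  M: 0 + 1(244.4) = 244.4
Total out = 190.1 + 244.4 = 434.6 mol/s.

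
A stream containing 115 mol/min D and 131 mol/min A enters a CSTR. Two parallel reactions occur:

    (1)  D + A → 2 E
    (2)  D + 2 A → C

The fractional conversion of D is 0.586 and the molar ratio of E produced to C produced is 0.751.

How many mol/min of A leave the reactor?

Conversion of D: D consumed = 0.586 × 115 = 67.39 mol/min = 1ξ₁ + 1ξ₂.
Selectivity: 2ξ₁ / (1ξ₂) = 0.751 → ξ₁ = 0.3755 ξ₂.
Substitute: (1·0.3755 + 1) ξ₂ = 67.39 → ξ₂ = 48.99 mol/min, ξ₁ = 18.4 mol/min.
Outlet amounts (n = n₀ + Σ ν·ξ):
  D: 115 − 1(18.4) − 1(48.99) = 47.61
  A: 131 − 1(18.4) − 2(48.99) = 14.62
  E: 0 + 2(18.4) = 36.79
  C: 0 + 1(48.99) = 48.99

14.6 mol/min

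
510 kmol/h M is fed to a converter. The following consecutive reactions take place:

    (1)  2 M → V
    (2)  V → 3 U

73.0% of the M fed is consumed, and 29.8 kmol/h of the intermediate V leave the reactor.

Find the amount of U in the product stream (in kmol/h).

469 kmol/h

Conversion of M: M consumed = 2ξ₁ = 0.73 × 510 → ξ₁ = 186.2 kmol/h.
V balance: n_V = 0 + 1ξ₁ − 1ξ₂ = 29.8 → ξ₂ = (1·186.2 − 29.8)/1 = 156.3 kmol/h.
Outlet amounts (n = n₀ + Σ ν·ξ):
  M: 510 − 2(186.2) = 137.7
  V: 0 + 1(186.2) − 1(156.3) = 29.8
  U: 0 + 3(156.3) = 469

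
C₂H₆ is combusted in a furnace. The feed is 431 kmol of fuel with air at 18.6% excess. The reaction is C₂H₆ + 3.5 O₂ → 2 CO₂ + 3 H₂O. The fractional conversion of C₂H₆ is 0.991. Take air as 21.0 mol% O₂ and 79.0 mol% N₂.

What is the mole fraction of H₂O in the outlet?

0.14

Stoichiometric O₂ = 3.5 × 431 = 1508 kmol; O₂ fed = 1508 × 1.186 = 1789 kmol.
N₂ fed = 1789 × 79/21 = 6730 kmol.
Fuel reacted = 0.991 × 431 → ξ = 427.1 kmol.
Outlet (n = n₀ + ν ξ):
  C₂H₆: 431 − 1(427.1) = 3.879
  O₂: 1789 − 3.5(427.1) = 294.2
  N₂: 6730 (inert)
  CO₂: 0 + 2(427.1) = 854.2
  H₂O: 0 + 3(427.1) = 1281
Total out = 9164 kmol; y_H₂O = 1281 / 9164 = 0.1398.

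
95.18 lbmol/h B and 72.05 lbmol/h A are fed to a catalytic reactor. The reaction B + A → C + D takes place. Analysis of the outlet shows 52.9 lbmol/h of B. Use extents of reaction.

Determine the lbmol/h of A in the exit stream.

29.8 lbmol/h

For B: n = n₀ − 1ξ → 52.9 = 95.18 − 1ξ, giving ξ = 42.28 lbmol/h.
Outlet amounts (n = n₀ + ν ξ):
  B: 95.18 − 1(42.28) = 52.9
  A: 72.05 − 1(42.28) = 29.77
  C: 0 + 1(42.28) = 42.28
  D: 0 + 1(42.28) = 42.28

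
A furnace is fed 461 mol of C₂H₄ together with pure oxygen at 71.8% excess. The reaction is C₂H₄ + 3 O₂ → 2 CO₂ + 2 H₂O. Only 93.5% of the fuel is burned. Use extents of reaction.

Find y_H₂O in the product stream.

Stoichiometric O₂ = 3 × 461 = 1383 mol; O₂ fed = 1383 × 1.718 = 2376 mol.
Fuel reacted = 0.935 × 461 → ξ = 431 mol.
Outlet (n = n₀ + ν ξ):
  C₂H₄: 461 − 1(431) = 29.96
  O₂: 2376 − 3(431) = 1083
  CO₂: 0 + 2(431) = 862.1
  H₂O: 0 + 2(431) = 862.1
Total out = 2837 mol; y_H₂O = 862.1 / 2837 = 0.3039.

0.304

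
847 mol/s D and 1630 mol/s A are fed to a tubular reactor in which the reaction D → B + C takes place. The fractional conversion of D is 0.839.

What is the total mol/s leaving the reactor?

D reacted = 0.839 × 847 = 710.6 mol/s; ν_D = −1, so ξ = 710.6/1 = 710.6 mol/s.
Outlet amounts (n = n₀ + ν ξ):
  D: 847 − 1(710.6) = 136.4
  B: 0 + 1(710.6) = 710.6
  C: 0 + 1(710.6) = 710.6
  A: 1630 (inert)
Total out = 136.4 + 710.6 + 710.6 + 1630 = 3188 mol/s.

3190 mol/s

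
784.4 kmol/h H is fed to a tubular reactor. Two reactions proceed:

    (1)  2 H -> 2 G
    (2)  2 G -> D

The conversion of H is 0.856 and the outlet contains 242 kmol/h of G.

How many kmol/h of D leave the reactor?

215 kmol/h

Conversion of H: H consumed = 2ξ₁ = 0.856 × 784.4 → ξ₁ = 335.7 kmol/h.
G balance: n_G = 0 + 2ξ₁ − 2ξ₂ = 242 → ξ₂ = (2·335.7 − 242)/2 = 214.7 kmol/h.
Outlet amounts (n = n₀ + Σ ν·ξ):
  H: 784.4 − 2(335.7) = 113
  G: 0 + 2(335.7) − 2(214.7) = 242
  D: 0 + 1(214.7) = 214.7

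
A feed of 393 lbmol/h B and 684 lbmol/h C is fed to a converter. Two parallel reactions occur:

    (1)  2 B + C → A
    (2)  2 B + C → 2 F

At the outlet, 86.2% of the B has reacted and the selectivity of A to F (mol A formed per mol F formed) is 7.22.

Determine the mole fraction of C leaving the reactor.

Conversion of B: B consumed = 0.862 × 393 = 338.8 lbmol/h = 2ξ₁ + 2ξ₂.
Selectivity: 1ξ₁ / (2ξ₂) = 7.22 → ξ₁ = 14.44 ξ₂.
Substitute: (2·14.44 + 2) ξ₂ = 338.8 → ξ₂ = 10.97 lbmol/h, ξ₁ = 158.4 lbmol/h.
Outlet amounts (n = n₀ + Σ ν·ξ):
  B: 393 − 2(158.4) − 2(10.97) = 54.23
  C: 684 − 1(158.4) − 1(10.97) = 514.6
  A: 0 + 1(158.4) = 158.4
  F: 0 + 2(10.97) = 21.94
Total out = 749.2 lbmol/h; y_C = 514.6 / 749.2 = 0.6869.

0.687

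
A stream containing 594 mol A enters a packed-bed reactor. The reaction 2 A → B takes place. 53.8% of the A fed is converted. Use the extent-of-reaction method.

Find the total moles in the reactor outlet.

434 mol

A reacted = 0.538 × 594 = 319.6 mol; ν_A = −2, so ξ = 319.6/2 = 159.8 mol.
Outlet amounts (n = n₀ + ν ξ):
  A: 594 − 2(159.8) = 274.4
  B: 0 + 1(159.8) = 159.8
Total out = 274.4 + 159.8 = 434.2 mol.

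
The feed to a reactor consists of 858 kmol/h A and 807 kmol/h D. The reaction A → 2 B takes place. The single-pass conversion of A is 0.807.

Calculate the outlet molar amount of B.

1380 kmol/h

A reacted = 0.807 × 858 = 692.4 kmol/h; ν_A = −1, so ξ = 692.4/1 = 692.4 kmol/h.
Outlet amounts (n = n₀ + ν ξ):
  A: 858 − 1(692.4) = 165.6
  B: 0 + 2(692.4) = 1385
  D: 807 (inert)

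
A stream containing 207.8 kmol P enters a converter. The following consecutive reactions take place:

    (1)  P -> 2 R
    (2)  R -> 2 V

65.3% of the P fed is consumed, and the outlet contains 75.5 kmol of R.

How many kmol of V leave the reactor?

392 kmol

Conversion of P: P consumed = 1ξ₁ = 0.653 × 207.8 → ξ₁ = 135.7 kmol.
R balance: n_R = 0 + 2ξ₁ − 1ξ₂ = 75.5 → ξ₂ = (2·135.7 − 75.5)/1 = 195.9 kmol.
Outlet amounts (n = n₀ + Σ ν·ξ):
  P: 207.8 − 1(135.7) = 72.11
  R: 0 + 2(135.7) − 1(195.9) = 75.5
  V: 0 + 2(195.9) = 391.8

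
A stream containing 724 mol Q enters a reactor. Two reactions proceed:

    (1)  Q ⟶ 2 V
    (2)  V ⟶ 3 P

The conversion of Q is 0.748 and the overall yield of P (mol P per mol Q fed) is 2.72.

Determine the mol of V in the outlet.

427 mol

Conversion of Q: Q consumed = 1ξ₁ = 0.748 × 724 → ξ₁ = 541.6 mol.
Yield of P: 3ξ₂ / 724 = 2.72 → ξ₂ = 656.4 mol.
Outlet amounts (n = n₀ + Σ ν·ξ):
  Q: 724 − 1(541.6) = 182.4
  V: 0 + 2(541.6) − 1(656.4) = 426.7
  P: 0 + 3(656.4) = 1969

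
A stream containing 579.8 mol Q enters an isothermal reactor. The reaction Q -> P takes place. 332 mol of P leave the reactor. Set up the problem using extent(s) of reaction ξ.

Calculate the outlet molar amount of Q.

For P: n = n₀ + 1ξ → 332 = 0 + 1ξ, giving ξ = 332 mol.
Outlet amounts (n = n₀ + ν ξ):
  Q: 579.8 − 1(332) = 247.8
  P: 0 + 1(332) = 332

248 mol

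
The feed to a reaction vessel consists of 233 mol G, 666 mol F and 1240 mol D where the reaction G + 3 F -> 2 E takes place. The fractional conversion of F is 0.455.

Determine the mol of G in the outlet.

F reacted = 0.455 × 666 = 303 mol; ν_F = −3, so ξ = 303/3 = 101 mol.
Outlet amounts (n = n₀ + ν ξ):
  G: 233 − 1(101) = 132
  F: 666 − 3(101) = 363
  E: 0 + 2(101) = 202
  D: 1240 (inert)

132 mol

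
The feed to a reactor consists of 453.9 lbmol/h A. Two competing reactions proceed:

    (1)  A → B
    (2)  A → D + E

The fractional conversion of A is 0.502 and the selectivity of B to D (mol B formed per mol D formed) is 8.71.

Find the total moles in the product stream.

Conversion of A: A consumed = 0.502 × 453.9 = 227.9 lbmol/h = 1ξ₁ + 1ξ₂.
Selectivity: 1ξ₁ / (1ξ₂) = 8.71 → ξ₁ = 8.71 ξ₂.
Substitute: (1·8.71 + 1) ξ₂ = 227.9 → ξ₂ = 23.47 lbmol/h, ξ₁ = 204.4 lbmol/h.
Outlet amounts (n = n₀ + Σ ν·ξ):
  A: 453.9 − 1(204.4) − 1(23.47) = 226
  B: 0 + 1(204.4) = 204.4
  D: 0 + 1(23.47) = 23.47
  E: 0 + 1(23.47) = 23.47
Total out = 226 + 204.4 + 23.47 + 23.47 = 477.4 lbmol/h.

477 lbmol/h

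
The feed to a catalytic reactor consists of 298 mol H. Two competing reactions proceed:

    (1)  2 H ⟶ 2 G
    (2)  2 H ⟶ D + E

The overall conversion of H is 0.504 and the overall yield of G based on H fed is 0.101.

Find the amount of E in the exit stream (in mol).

60 mol

Yield of G: 2ξ₁ / 298 = 0.101 → ξ₁ = 15.05 mol.
Conversion of H: 2ξ₁ + 2ξ₂ = 0.504 × 298 = 150.2 → ξ₂ = 60.05 mol.
Outlet amounts (n = n₀ + Σ ν·ξ):
  H: 298 − 2(15.05) − 2(60.05) = 147.8
  G: 0 + 2(15.05) = 30.1
  D: 0 + 1(60.05) = 60.05
  E: 0 + 1(60.05) = 60.05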